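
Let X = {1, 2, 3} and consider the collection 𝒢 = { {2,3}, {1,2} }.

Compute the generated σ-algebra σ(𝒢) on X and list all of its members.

|σ(𝒢)| = 8.  σ(𝒢) = { {}, {1}, {2}, {3}, {1,2}, {1,3}, {2,3}, X }

Check:
Take S₀ = 𝒢 ∪ {∅, X} = { {}, {1,2}, {2,3}, X }.
Pass 1. New:
  {1}  = {2,3}ᶜ
  {3}  = {1,2}ᶜ
  — 6 sets.
Pass 2 adds 1:
  {1,3}  = {3} ∪ {1}
  — 7 sets.
Pass 3 adds 1:
  {2}  = {1,3}ᶜ
  — 8 sets.
Pass 4: closed — nothing new.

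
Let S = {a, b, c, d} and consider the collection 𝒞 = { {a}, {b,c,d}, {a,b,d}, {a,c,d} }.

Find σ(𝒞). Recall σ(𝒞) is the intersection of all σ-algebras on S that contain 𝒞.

Begin from { ∅, {a}, {a,b,d}, {a,c,d}, {b,c,d}, S } (that is, 𝒞 plus ∅ and S).
Step 1. New:
  {b}  = S∖{a,c,d}
  {c}  = S∖{a,b,d}
Step 2: 3 new —
  {a,b}  = {b} ∪ {a}
  {a,c}  = {c} ∪ {a}
  {b,c}  = {c} ∪ {b}
Step 3 adds 4:
  {a,d}  = S∖{b,c}
  {b,d}  = S∖{a,c}
  {c,d}  = S∖{a,b}
  {a,b,c}  = {c} ∪ {a,b}
Step 4: 1 new —
  {d}  = S∖{a,b,c}
Step 5: already closed under ᶜ and ∪.

σ(𝒞) = { ∅, {a}, {b}, {c}, {d}, {a,b}, {a,c}, {a,d}, {b,c}, {b,d}, {c,d}, {a,b,c}, {a,b,d}, {a,c,d}, {b,c,d}, S }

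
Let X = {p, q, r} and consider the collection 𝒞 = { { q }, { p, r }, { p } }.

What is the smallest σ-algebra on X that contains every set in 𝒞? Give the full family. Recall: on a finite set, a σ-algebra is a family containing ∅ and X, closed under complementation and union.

Start: 𝒞 ∪ {∅, X} = { {}, { p }, { q }, { p, r }, X }.
Pass 1: 2 new —
  { p, q }  = { q } ∪ { p }
  { q, r }  = X∖{ p }
Pass 2 (1 new):
  { r }  = X∖{ p, q }
Pass 3: stable.

Hence σ(𝒞) has 8 members: { {}, { p }, { q }, { r }, { p, q }, { p, r }, { q, r }, X }.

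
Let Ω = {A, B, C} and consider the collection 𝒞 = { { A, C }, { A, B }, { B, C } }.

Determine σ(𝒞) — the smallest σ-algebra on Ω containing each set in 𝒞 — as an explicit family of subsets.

Answer: σ(𝒞) = { {}, { A }, { B }, { C }, { A, B }, { A, C }, { B, C }, Ω }

Working:
Seed the family with 𝒞 together with ∅ and Ω: { {}, { A, B }, { A, C }, { B, C }, Ω }.
Pass 1: 3 new —
  { A }  = Ω∖{ B, C }
  { B }  = Ω∖{ A, C }
  { C }  = Ω∖{ A, B }
  |family| = 8
Pass 2 adds nothing — fixpoint reached.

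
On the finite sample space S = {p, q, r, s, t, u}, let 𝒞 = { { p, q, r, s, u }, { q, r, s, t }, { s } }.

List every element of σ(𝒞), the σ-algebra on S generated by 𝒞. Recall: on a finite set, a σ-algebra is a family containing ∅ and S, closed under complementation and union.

Start: 𝒞 ∪ {∅, S} = { {}, { s }, { q, r, s, t }, { p, q, r, s, u }, S }.
Step 1: +3 →
  { t }  = { p, q, r, s, u }ᶜ
  { p, u }  = { q, r, s, t }ᶜ
  { p, q, r, t, u }  = { s }ᶜ
  (now 8)
Step 2. New:
  { s, t }  = { s } ∪ { t }
  { p, s, u }  = { s } ∪ { p, u }
  { p, t, u }  = { t } ∪ { p, u }
  (now 11)
Step 3 (4 new):
  { q, r, s }  = { p, t, u }ᶜ
  { q, r, t }  = { p, s, u }ᶜ
  { p, q, r, u }  = { s, t }ᶜ
  { p, s, t, u }  = { s, t } ∪ { p, t, u }
  (now 15)
Step 4 adds 1:
  { q, r }  = { p, s, t, u }ᶜ
  (now 16)
Step 5 adds nothing — fixpoint reached.

Therefore σ(𝒞) = { {}, { s }, { t }, { p, u }, { q, r }, { s, t }, { p, s, u }, { p, t, u }, { q, r, s }, { q, r, t }, { p, q, r, u }, { p, s, t, u }, { q, r, s, t }, { p, q, r, s, u }, { p, q, r, t, u }, S } (|σ(𝒞)| = 16).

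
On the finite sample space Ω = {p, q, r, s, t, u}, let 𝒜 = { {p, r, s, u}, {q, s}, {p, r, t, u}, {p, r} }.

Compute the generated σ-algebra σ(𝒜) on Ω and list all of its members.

σ(𝒜) = { {}, {q}, {s}, {t}, {u}, {p, r}, {q, s}, {q, t}, {q, u}, {s, t}, {s, u}, {t, u}, {p, q, r}, {p, r, s}, {p, r, t}, {p, r, u}, {q, s, t}, {q, s, u}, {q, t, u}, {s, t, u}, {p, q, r, s}, {p, q, r, t}, {p, q, r, u}, {p, r, s, t}, {p, r, s, u}, {p, r, t, u}, {q, s, t, u}, {p, q, r, s, t}, {p, q, r, s, u}, {p, q, r, t, u}, {p, r, s, t, u}, Ω }

Working:
Initial family (6 sets): { {}, {p, r}, {q, s}, {p, r, s, u}, {p, r, t, u}, Ω }.
Pass 1 (5 new):
  {q, t}  = ᶜ of {p, r, s, u}
  {p, q, r, s}  = {p, r} ∪ {q, s}
  {q, s, t, u}  = ᶜ of {p, r}
  {p, q, r, s, u}  = {p, r, s, u} ∪ {q, s}
  {p, r, s, t, u}  = {p, r, t, u} ∪ {p, r, s, u}
  (now 11)
Pass 2 (7 new):
  {q}  = ᶜ of {p, r, s, t, u}
  {t}  = ᶜ of {p, q, r, s, u}
  {t, u}  = ᶜ of {p, q, r, s}
  {q, s, t}  = {q, t} ∪ {q, s}
  {p, q, r, t}  = {q, t} ∪ {p, r}
  {p, q, r, s, t}  = {q, t} ∪ {p, q, r, s}
  {p, q, r, t, u}  = {p, r, t, u} ∪ {q, t}
  (now 18)
Pass 3: +7 →
  {s}  = ᶜ of {p, q, r, t, u}
  {u}  = ᶜ of {p, q, r, s, t}
  {s, u}  = ᶜ of {p, q, r, t}
  {p, q, r}  = {p, r} ∪ {q}
  {p, r, t}  = {p, r} ∪ {t}
  {p, r, u}  = ᶜ of {q, s, t}
  {q, t, u}  = {q, t} ∪ {t, u}
  (now 25)
Pass 4 (7 new):
  {q, u}  = {q} ∪ {u}
  {s, t}  = {t} ∪ {s}
  {p, r, s}  = ᶜ of {q, t, u}
  {q, s, u}  = ᶜ of {p, r, t}
  {s, t, u}  = ᶜ of {p, q, r}
  {p, q, r, u}  = {p, q, r} ∪ {p, r, u}
  {p, r, s, t}  = {p, r, t} ∪ {s}
  (now 32)
Pass 5: already closed under ᶜ and ∪.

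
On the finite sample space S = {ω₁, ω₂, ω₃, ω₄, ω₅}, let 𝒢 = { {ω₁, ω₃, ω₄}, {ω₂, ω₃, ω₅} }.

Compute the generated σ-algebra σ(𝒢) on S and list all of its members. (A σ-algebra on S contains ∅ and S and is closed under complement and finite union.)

|σ(𝒢)| = 8.  σ(𝒢) = { ∅, {ω₃}, {ω₁, ω₄}, {ω₂, ω₅}, {ω₁, ω₃, ω₄}, {ω₂, ω₃, ω₅}, {ω₁, ω₂, ω₄, ω₅}, S }

Trace:
Start: 𝒢 ∪ {∅, S} = { ∅, {ω₁, ω₃, ω₄}, {ω₂, ω₃, ω₅}, S }.
Step 1: 2 new —
  {ω₁, ω₄}  = ᶜ of {ω₂, ω₃, ω₅}
  {ω₂, ω₅}  = ᶜ of {ω₁, ω₃, ω₄}
  |family| = 6
Step 2: +1 →
  {ω₁, ω₂, ω₄, ω₅}  = {ω₂, ω₅} ∪ {ω₁, ω₄}
  |family| = 7
Step 3: 1 new —
  {ω₃}  = ᶜ of {ω₁, ω₂, ω₄, ω₅}
  |family| = 8
After Step 4 the family is unchanged; done.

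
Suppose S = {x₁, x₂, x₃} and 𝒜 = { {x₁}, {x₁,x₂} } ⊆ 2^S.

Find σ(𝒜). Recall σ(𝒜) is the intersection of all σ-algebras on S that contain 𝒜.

Take S₀ = 𝒜 ∪ {∅, S} = { {}, {x₁}, {x₁,x₂}, S }.
Pass 1: 2 new —
  {x₃}  = ᶜ of {x₁,x₂}
  {x₂,x₃}  = ᶜ of {x₁}
  |family| = 6
Pass 2 (1 new):
  {x₁,x₃}  = {x₃} ∪ {x₁}
  |family| = 7
Pass 3 (1 new):
  {x₂}  = ᶜ of {x₁,x₃}
  |family| = 8
After Pass 4 the family is unchanged; done.

σ(𝒜) = { {}, {x₁}, {x₂}, {x₃}, {x₁,x₂}, {x₁,x₃}, {x₂,x₃}, S }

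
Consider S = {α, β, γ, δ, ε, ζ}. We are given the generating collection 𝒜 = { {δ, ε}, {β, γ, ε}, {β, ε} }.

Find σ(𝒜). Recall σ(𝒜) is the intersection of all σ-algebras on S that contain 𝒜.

Seed the family with 𝒜 together with ∅ and S: { {}, {β, ε}, {δ, ε}, {β, γ, ε}, S }.
Round 1. New:
  {α, δ, ζ}  = {β, γ, ε}ᶜ
  {β, δ, ε}  = {δ, ε} ∪ {β, ε}
  {α, β, γ, ζ}  = {δ, ε}ᶜ
  {α, γ, δ, ζ}  = {β, ε}ᶜ
  {β, γ, δ, ε}  = {δ, ε} ∪ {β, γ, ε}
Round 2 (7 new):
  {α, ζ}  = {β, γ, δ, ε}ᶜ
  {α, γ, ζ}  = {β, δ, ε}ᶜ
  {α, δ, ε, ζ}  = {α, δ, ζ} ∪ {δ, ε}
  {α, β, γ, δ, ζ}  = {α, δ, ζ} ∪ {α, β, γ, ζ}
  {α, β, γ, ε, ζ}  = {β, ε} ∪ {α, β, γ, ζ}
  {α, β, δ, ε, ζ}  = {β, ε} ∪ {α, δ, ζ}
  {α, γ, δ, ε, ζ}  = {δ, ε} ∪ {α, γ, δ, ζ}
Round 3 (6 new):
  {β}  = {α, γ, δ, ε, ζ}ᶜ
  {γ}  = {α, β, δ, ε, ζ}ᶜ
  {δ}  = {α, β, γ, ε, ζ}ᶜ
  {ε}  = {α, β, γ, δ, ζ}ᶜ
  {β, γ}  = {α, δ, ε, ζ}ᶜ
  {α, β, ε, ζ}  = {β, ε} ∪ {α, ζ}
Round 4: +9 →
  {β, δ}  = {β} ∪ {δ}
  {γ, δ}  = {α, β, ε, ζ}ᶜ
  {γ, ε}  = {ε} ∪ {γ}
  {α, β, ζ}  = {α, ζ} ∪ {β}
  {α, ε, ζ}  = {α, ζ} ∪ {ε}
  {β, γ, δ}  = {β, γ} ∪ {δ}
  {γ, δ, ε}  = {δ, ε} ∪ {γ}
  {α, β, δ, ζ}  = {β} ∪ {α, δ, ζ}
  {α, γ, ε, ζ}  = {α, γ, ζ} ∪ {ε}
Round 5: stable.

σ(𝒜) = { {}, {β}, {γ}, {δ}, {ε}, {α, ζ}, {β, γ}, {β, δ}, {β, ε}, {γ, δ}, {γ, ε}, {δ, ε}, {α, β, ζ}, {α, γ, ζ}, {α, δ, ζ}, {α, ε, ζ}, {β, γ, δ}, {β, γ, ε}, {β, δ, ε}, {γ, δ, ε}, {α, β, γ, ζ}, {α, β, δ, ζ}, {α, β, ε, ζ}, {α, γ, δ, ζ}, {α, γ, ε, ζ}, {α, δ, ε, ζ}, {β, γ, δ, ε}, {α, β, γ, δ, ζ}, {α, β, γ, ε, ζ}, {α, β, δ, ε, ζ}, {α, γ, δ, ε, ζ}, S }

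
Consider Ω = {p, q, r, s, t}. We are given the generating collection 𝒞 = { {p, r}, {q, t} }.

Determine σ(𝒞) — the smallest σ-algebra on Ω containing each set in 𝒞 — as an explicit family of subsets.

Begin from { {}, {p, r}, {q, t}, Ω } (that is, 𝒞 plus ∅ and Ω).
Round 1 adds 3:
  {p, r, s}  = {q, t}ᶜ
  {q, s, t}  = {p, r}ᶜ
  {p, q, r, t}  = {p, r} ∪ {q, t}
  (now 7)
Round 2 (1 new):
  {s}  = {p, q, r, t}ᶜ
  (now 8)
Round 3: no new sets; the family is a σ-algebra.

|σ(𝒞)| = 8.  σ(𝒞) = { {}, {s}, {p, r}, {q, t}, {p, r, s}, {q, s, t}, {p, q, r, t}, Ω }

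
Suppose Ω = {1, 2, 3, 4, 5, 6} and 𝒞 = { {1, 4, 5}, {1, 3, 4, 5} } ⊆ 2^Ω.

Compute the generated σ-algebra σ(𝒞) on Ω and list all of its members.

σ(𝒞) = { ∅, {3}, {2, 6}, {1, 4, 5}, {2, 3, 6}, {1, 3, 4, 5}, {1, 2, 4, 5, 6}, Ω }

Trace:
Initial family (4 sets): { ∅, {1, 4, 5}, {1, 3, 4, 5}, Ω }.
Pass 1: 2 new —
  {2, 6}  = complement {1, 3, 4, 5}
  {2, 3, 6}  = complement {1, 4, 5}
  [6 total]
Pass 2: +1 →
  {1, 2, 4, 5, 6}  = {1, 4, 5} ∪ {2, 6}
  [7 total]
Pass 3: 1 new —
  {3}  = complement {1, 2, 4, 5, 6}
  [8 total]
After Pass 4 the family is unchanged; done.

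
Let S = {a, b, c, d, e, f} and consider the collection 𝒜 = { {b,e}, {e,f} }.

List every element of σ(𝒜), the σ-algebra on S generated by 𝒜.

Answer: σ(𝒜) = { {}, {b}, {e}, {f}, {b,e}, {b,f}, {e,f}, {a,c,d}, {b,e,f}, {a,b,c,d}, {a,c,d,e}, {a,c,d,f}, {a,b,c,d,e}, {a,b,c,d,f}, {a,c,d,e,f}, S }

Derivation:
Seed the family with 𝒜 together with ∅ and S: { {}, {b,e}, {e,f}, S }.
Round 1: +3 →
  {b,e,f}  = {b,e} ∪ {e,f}
  {a,b,c,d}  = {e,f}ᶜ
  {a,c,d,f}  = {b,e}ᶜ
  [7 total]
Round 2 (4 new):
  {a,c,d}  = {b,e,f}ᶜ
  {a,b,c,d,e}  = {b,e} ∪ {a,b,c,d}
  {a,b,c,d,f}  = {a,c,d,f} ∪ {a,b,c,d}
  {a,c,d,e,f}  = {e,f} ∪ {a,c,d,f}
  [11 total]
Round 3: 3 new —
  {b}  = {a,c,d,e,f}ᶜ
  {e}  = {a,b,c,d,f}ᶜ
  {f}  = {a,b,c,d,e}ᶜ
  [14 total]
Round 4: +2 →
  {b,f}  = {b} ∪ {f}
  {a,c,d,e}  = {a,c,d} ∪ {e}
  [16 total]
Round 5: stable.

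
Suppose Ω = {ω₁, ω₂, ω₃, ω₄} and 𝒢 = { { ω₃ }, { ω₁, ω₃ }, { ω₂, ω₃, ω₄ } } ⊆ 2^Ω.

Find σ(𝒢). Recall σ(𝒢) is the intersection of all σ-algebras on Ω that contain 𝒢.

Start: 𝒢 ∪ {∅, Ω} = { {  }, { ω₃ }, { ω₁, ω₃ }, { ω₂, ω₃, ω₄ }, Ω }.
Round 1 (3 new):
  { ω₁ }  = { ω₂, ω₃, ω₄ }ᶜ
  { ω₂, ω₄ }  = { ω₁, ω₃ }ᶜ
  { ω₁, ω₂, ω₄ }  = { ω₃ }ᶜ
  |family| = 8
Round 2: stable.

Therefore σ(𝒢) = { {  }, { ω₁ }, { ω₃ }, { ω₁, ω₃ }, { ω₂, ω₄ }, { ω₁, ω₂, ω₄ }, { ω₂, ω₃, ω₄ }, Ω } (|σ(𝒢)| = 8).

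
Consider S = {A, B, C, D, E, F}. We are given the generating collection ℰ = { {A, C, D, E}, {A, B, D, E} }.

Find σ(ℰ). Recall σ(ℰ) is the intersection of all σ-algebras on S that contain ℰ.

σ(ℰ) (16 sets): { {}, {B}, {C}, {F}, {B, C}, {B, F}, {C, F}, {A, D, E}, {B, C, F}, {A, B, D, E}, {A, C, D, E}, {A, D, E, F}, {A, B, C, D, E}, {A, B, D, E, F}, {A, C, D, E, F}, S }

Derivation:
Initial family (4 sets): { {}, {A, B, D, E}, {A, C, D, E}, S }.
Pass 1: 3 new —
  {B, F}  = {A, C, D, E}ᶜ
  {C, F}  = {A, B, D, E}ᶜ
  {A, B, C, D, E}  = {A, C, D, E} ∪ {A, B, D, E}
  |family| = 7
Pass 2 adds 4:
  {F}  = {A, B, C, D, E}ᶜ
  {B, C, F}  = {C, F} ∪ {B, F}
  {A, B, D, E, F}  = {B, F} ∪ {A, B, D, E}
  {A, C, D, E, F}  = {A, C, D, E} ∪ {C, F}
  |family| = 11
Pass 3: 3 new —
  {B}  = {A, C, D, E, F}ᶜ
  {C}  = {A, B, D, E, F}ᶜ
  {A, D, E}  = {B, C, F}ᶜ
  |family| = 14
Pass 4 (2 new):
  {B, C}  = {C} ∪ {B}
  {A, D, E, F}  = {A, D, E} ∪ {F}
  |family| = 16
Pass 5: closed — nothing new.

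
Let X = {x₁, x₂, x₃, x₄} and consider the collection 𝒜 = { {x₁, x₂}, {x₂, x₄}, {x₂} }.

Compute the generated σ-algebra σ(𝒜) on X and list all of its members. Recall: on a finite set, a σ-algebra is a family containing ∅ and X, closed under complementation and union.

σ(𝒜) = { ∅, {x₁}, {x₂}, {x₃}, {x₄}, {x₁, x₂}, {x₁, x₃}, {x₁, x₄}, {x₂, x₃}, {x₂, x₄}, {x₃, x₄}, {x₁, x₂, x₃}, {x₁, x₂, x₄}, {x₁, x₃, x₄}, {x₂, x₃, x₄}, X }

Working:
Seed the family with 𝒜 together with ∅ and X: { ∅, {x₂}, {x₁, x₂}, {x₂, x₄}, X }.
Pass 1 adds 4:
  {x₁, x₃}  = {x₂, x₄}ᶜ
  {x₃, x₄}  = {x₁, x₂}ᶜ
  {x₁, x₂, x₄}  = {x₁, x₂} ∪ {x₂, x₄}
  {x₁, x₃, x₄}  = {x₂}ᶜ
  (now 9)
Pass 2. New:
  {x₃}  = {x₁, x₂, x₄}ᶜ
  {x₁, x₂, x₃}  = {x₁, x₂} ∪ {x₁, x₃}
  {x₂, x₃, x₄}  = {x₃, x₄} ∪ {x₂}
  (now 12)
Pass 3: +3 →
  {x₁}  = {x₂, x₃, x₄}ᶜ
  {x₄}  = {x₁, x₂, x₃}ᶜ
  {x₂, x₃}  = {x₃} ∪ {x₂}
  (now 15)
Pass 4: 1 new —
  {x₁, x₄}  = {x₂, x₃}ᶜ
  (now 16)
Pass 5: stable.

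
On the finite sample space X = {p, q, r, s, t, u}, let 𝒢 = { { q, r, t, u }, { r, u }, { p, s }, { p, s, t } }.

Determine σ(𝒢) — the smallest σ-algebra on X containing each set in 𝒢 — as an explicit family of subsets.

Initial family (6 sets): { {  }, { p, s }, { r, u }, { p, s, t }, { q, r, t, u }, X }.
Round 1. New:
  { q, r, u }  = X∖{ p, s, t }
  { p, q, s, t }  = X∖{ r, u }
  { p, r, s, u }  = { p, s } ∪ { r, u }
  { p, r, s, t, u }  = { p, s, t } ∪ { r, u }
Round 2 adds 3:
  { q }  = X∖{ p, r, s, t, u }
  { q, t }  = X∖{ p, r, s, u }
  { p, q, r, s, u }  = { q, r, u } ∪ { p, s }
Round 3: 2 new —
  { t }  = X∖{ p, q, r, s, u }
  { p, q, s }  = { p, s } ∪ { q }
Round 4: +1 →
  { r, t, u }  = X∖{ p, q, s }
Round 5: stable.

σ(𝒢) = { {  }, { q }, { t }, { p, s }, { q, t }, { r, u }, { p, q, s }, { p, s, t }, { q, r, u }, { r, t, u }, { p, q, s, t }, { p, r, s, u }, { q, r, t, u }, { p, q, r, s, u }, { p, r, s, t, u }, X }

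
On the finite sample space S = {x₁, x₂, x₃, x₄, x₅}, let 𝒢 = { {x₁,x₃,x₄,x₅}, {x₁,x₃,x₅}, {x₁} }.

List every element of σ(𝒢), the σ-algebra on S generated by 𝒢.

σ(𝒢) = { {}, {x₁}, {x₂}, {x₄}, {x₁,x₂}, {x₁,x₄}, {x₂,x₄}, {x₃,x₅}, {x₁,x₂,x₄}, {x₁,x₃,x₅}, {x₂,x₃,x₅}, {x₃,x₄,x₅}, {x₁,x₂,x₃,x₅}, {x₁,x₃,x₄,x₅}, {x₂,x₃,x₄,x₅}, S }

Trace:
Start: 𝒢 ∪ {∅, S} = { {}, {x₁}, {x₁,x₃,x₅}, {x₁,x₃,x₄,x₅}, S }.
Round 1. New:
  {x₂}  = complement {x₁,x₃,x₄,x₅}
  {x₂,x₄}  = complement {x₁,x₃,x₅}
  {x₂,x₃,x₄,x₅}  = complement {x₁}
  — 8 sets.
Round 2: +3 →
  {x₁,x₂}  = {x₂} ∪ {x₁}
  {x₁,x₂,x₄}  = {x₂,x₄} ∪ {x₁}
  {x₁,x₂,x₃,x₅}  = {x₁,x₃,x₅} ∪ {x₂}
  — 11 sets.
Round 3: +3 →
  {x₄}  = complement {x₁,x₂,x₃,x₅}
  {x₃,x₅}  = complement {x₁,x₂,x₄}
  {x₃,x₄,x₅}  = complement {x₁,x₂}
  — 14 sets.
Round 4 adds 2:
  {x₁,x₄}  = {x₄} ∪ {x₁}
  {x₂,x₃,x₅}  = {x₂} ∪ {x₃,x₅}
  — 16 sets.
Round 5: closed — nothing new.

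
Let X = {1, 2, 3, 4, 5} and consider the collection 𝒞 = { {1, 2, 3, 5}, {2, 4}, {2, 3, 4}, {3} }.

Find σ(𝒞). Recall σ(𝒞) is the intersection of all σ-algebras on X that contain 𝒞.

Start: 𝒞 ∪ {∅, X} = { {}, {3}, {2, 4}, {2, 3, 4}, {1, 2, 3, 5}, X }.
Iteration 1 adds 4:
  {4}  = complement {1, 2, 3, 5}
  {1, 5}  = complement {2, 3, 4}
  {1, 3, 5}  = complement {2, 4}
  {1, 2, 4, 5}  = complement {3}
Iteration 2 (3 new):
  {3, 4}  = {3} ∪ {4}
  {1, 4, 5}  = {1, 5} ∪ {4}
  {1, 3, 4, 5}  = {1, 3, 5} ∪ {4}
Iteration 3. New:
  {2}  = complement {1, 3, 4, 5}
  {2, 3}  = complement {1, 4, 5}
  {1, 2, 5}  = complement {3, 4}
Iteration 4: closed — nothing new.

Therefore σ(𝒞) = { {}, {2}, {3}, {4}, {1, 5}, {2, 3}, {2, 4}, {3, 4}, {1, 2, 5}, {1, 3, 5}, {1, 4, 5}, {2, 3, 4}, {1, 2, 3, 5}, {1, 2, 4, 5}, {1, 3, 4, 5}, X } (|σ(𝒞)| = 16).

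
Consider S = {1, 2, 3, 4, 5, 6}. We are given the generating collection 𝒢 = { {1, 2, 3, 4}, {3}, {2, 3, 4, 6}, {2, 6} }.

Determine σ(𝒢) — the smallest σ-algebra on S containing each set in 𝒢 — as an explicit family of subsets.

Begin from { {}, {3}, {2, 6}, {1, 2, 3, 4}, {2, 3, 4, 6}, S } (that is, 𝒢 plus ∅ and S).
Step 1: +6 →
  {1, 5}  = {2, 3, 4, 6}ᶜ
  {5, 6}  = {1, 2, 3, 4}ᶜ
  {2, 3, 6}  = {3} ∪ {2, 6}
  {1, 3, 4, 5}  = {2, 6}ᶜ
  {1, 2, 3, 4, 6}  = {2, 3, 4, 6} ∪ {1, 2, 3, 4}
  {1, 2, 4, 5, 6}  = {3}ᶜ
  [12 total]
Step 2 (12 new):
  {5}  = {1, 2, 3, 4, 6}ᶜ
  {1, 3, 5}  = {3} ∪ {1, 5}
  {1, 4, 5}  = {2, 3, 6}ᶜ
  {1, 5, 6}  = {5, 6} ∪ {1, 5}
  {2, 5, 6}  = {5, 6} ∪ {2, 6}
  {3, 5, 6}  = {5, 6} ∪ {3}
  {1, 2, 5, 6}  = {2, 6} ∪ {1, 5}
  {2, 3, 5, 6}  = {5, 6} ∪ {2, 3, 6}
  {1, 2, 3, 4, 5}  = {1, 3, 4, 5} ∪ {1, 2, 3, 4}
  {1, 2, 3, 5, 6}  = {2, 3, 6} ∪ {1, 5}
  {1, 3, 4, 5, 6}  = {5, 6} ∪ {1, 3, 4, 5}
  {2, 3, 4, 5, 6}  = {5, 6} ∪ {2, 3, 4, 6}
  [24 total]
Step 3. New:
  {1}  = {2, 3, 4, 5, 6}ᶜ
  {2}  = {1, 3, 4, 5, 6}ᶜ
  {4}  = {1, 2, 3, 5, 6}ᶜ
  {6}  = {1, 2, 3, 4, 5}ᶜ
  {1, 4}  = {2, 3, 5, 6}ᶜ
  {3, 4}  = {1, 2, 5, 6}ᶜ
  {3, 5}  = {5} ∪ {3}
  {1, 2, 4}  = {3, 5, 6}ᶜ
  {1, 3, 4}  = {2, 5, 6}ᶜ
  {2, 3, 4}  = {1, 5, 6}ᶜ
  {2, 4, 6}  = {1, 3, 5}ᶜ
  {1, 3, 5, 6}  = {5, 6} ∪ {1, 3, 5}
  {1, 4, 5, 6}  = {5, 6} ∪ {1, 4, 5}
  [37 total]
Step 4: 24 new —
  {1, 2}  = {1} ∪ {2}
  {1, 3}  = {1} ∪ {3}
  {1, 6}  = {1} ∪ {6}
  {2, 3}  = {1, 4, 5, 6}ᶜ
  {2, 4}  = {1, 3, 5, 6}ᶜ
  {2, 5}  = {2} ∪ {5}
  {3, 6}  = {6} ∪ {3}
  {4, 5}  = {5} ∪ {4}
  {4, 6}  = {6} ∪ {4}
  {1, 2, 5}  = {2} ∪ {1, 5}
  {1, 2, 6}  = {1} ∪ {2, 6}
  {1, 4, 6}  = {6} ∪ {1, 4}
  {2, 3, 5}  = {2} ∪ {3, 5}
  {3, 4, 5}  = {3, 4} ∪ {5}
  {3, 4, 6}  = {3, 4} ∪ {6}
  {4, 5, 6}  = {5, 6} ∪ {4}
  {1, 2, 3, 5}  = {1, 3, 5} ∪ {2}
  {1, 2, 3, 6}  = {1} ∪ {2, 3, 6}
  {1, 2, 4, 5}  = {1, 4, 5} ∪ {2}
  {1, 2, 4, 6}  = {3, 5}ᶜ
  {1, 3, 4, 6}  = {6} ∪ {1, 3, 4}
  {2, 3, 4, 5}  = {2, 3, 4} ∪ {5}
  {2, 4, 5, 6}  = {2, 4, 6} ∪ {5, 6}
  {3, 4, 5, 6}  = {3, 4} ∪ {5, 6}
  [61 total]
Step 5: +3 →
  {1, 2, 3}  = {4, 5, 6}ᶜ
  {1, 3, 6}  = {1, 6} ∪ {1, 3}
  {2, 4, 5}  = {2, 5} ∪ {4, 5}
  [64 total]
After Step 6 the family is unchanged; done.

σ(𝒢) = { {}, {1}, {2}, {3}, {4}, {5}, {6}, {1, 2}, {1, 3}, {1, 4}, {1, 5}, {1, 6}, {2, 3}, {2, 4}, {2, 5}, {2, 6}, {3, 4}, {3, 5}, {3, 6}, {4, 5}, {4, 6}, {5, 6}, {1, 2, 3}, {1, 2, 4}, {1, 2, 5}, {1, 2, 6}, {1, 3, 4}, {1, 3, 5}, {1, 3, 6}, {1, 4, 5}, {1, 4, 6}, {1, 5, 6}, {2, 3, 4}, {2, 3, 5}, {2, 3, 6}, {2, 4, 5}, {2, 4, 6}, {2, 5, 6}, {3, 4, 5}, {3, 4, 6}, {3, 5, 6}, {4, 5, 6}, {1, 2, 3, 4}, {1, 2, 3, 5}, {1, 2, 3, 6}, {1, 2, 4, 5}, {1, 2, 4, 6}, {1, 2, 5, 6}, {1, 3, 4, 5}, {1, 3, 4, 6}, {1, 3, 5, 6}, {1, 4, 5, 6}, {2, 3, 4, 5}, {2, 3, 4, 6}, {2, 3, 5, 6}, {2, 4, 5, 6}, {3, 4, 5, 6}, {1, 2, 3, 4, 5}, {1, 2, 3, 4, 6}, {1, 2, 3, 5, 6}, {1, 2, 4, 5, 6}, {1, 3, 4, 5, 6}, {2, 3, 4, 5, 6}, S }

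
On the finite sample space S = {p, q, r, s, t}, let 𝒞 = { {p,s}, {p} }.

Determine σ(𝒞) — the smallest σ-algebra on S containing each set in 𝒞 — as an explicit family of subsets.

Start: 𝒞 ∪ {∅, S} = { {}, {p}, {p,s}, S }.
Step 1: 2 new —
  {q,r,t}  = {p,s}ᶜ
  {q,r,s,t}  = {p}ᶜ
  |family| = 6
Step 2 (1 new):
  {p,q,r,t}  = {q,r,t} ∪ {p}
  |family| = 7
Step 3 (1 new):
  {s}  = {p,q,r,t}ᶜ
  |family| = 8
Step 4: already closed under ᶜ and ∪.

Therefore σ(𝒞) = { {}, {p}, {s}, {p,s}, {q,r,t}, {p,q,r,t}, {q,r,s,t}, S } (|σ(𝒞)| = 8).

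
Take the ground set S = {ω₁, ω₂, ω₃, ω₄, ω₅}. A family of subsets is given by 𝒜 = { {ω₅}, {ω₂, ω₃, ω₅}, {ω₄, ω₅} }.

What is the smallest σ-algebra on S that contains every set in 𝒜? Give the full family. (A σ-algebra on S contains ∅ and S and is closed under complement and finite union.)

Take S₀ = 𝒜 ∪ {∅, S} = { {}, {ω₅}, {ω₄, ω₅}, {ω₂, ω₃, ω₅}, S }.
Pass 1 (4 new):
  {ω₁, ω₄}  = ᶜ of {ω₂, ω₃, ω₅}
  {ω₁, ω₂, ω₃}  = ᶜ of {ω₄, ω₅}
  {ω₁, ω₂, ω₃, ω₄}  = ᶜ of {ω₅}
  {ω₂, ω₃, ω₄, ω₅}  = {ω₄, ω₅} ∪ {ω₂, ω₃, ω₅}
Pass 2 (3 new):
  {ω₁}  = ᶜ of {ω₂, ω₃, ω₄, ω₅}
  {ω₁, ω₄, ω₅}  = {ω₅} ∪ {ω₁, ω₄}
  {ω₁, ω₂, ω₃, ω₅}  = {ω₁, ω₂, ω₃} ∪ {ω₅}
Pass 3 (3 new):
  {ω₄}  = ᶜ of {ω₁, ω₂, ω₃, ω₅}
  {ω₁, ω₅}  = {ω₅} ∪ {ω₁}
  {ω₂, ω₃}  = ᶜ of {ω₁, ω₄, ω₅}
Pass 4 (1 new):
  {ω₂, ω₃, ω₄}  = ᶜ of {ω₁, ω₅}
After Pass 5 the family is unchanged; done.

σ(𝒜) = { {}, {ω₁}, {ω₄}, {ω₅}, {ω₁, ω₄}, {ω₁, ω₅}, {ω₂, ω₃}, {ω₄, ω₅}, {ω₁, ω₂, ω₃}, {ω₁, ω₄, ω₅}, {ω₂, ω₃, ω₄}, {ω₂, ω₃, ω₅}, {ω₁, ω₂, ω₃, ω₄}, {ω₁, ω₂, ω₃, ω₅}, {ω₂, ω₃, ω₄, ω₅}, S }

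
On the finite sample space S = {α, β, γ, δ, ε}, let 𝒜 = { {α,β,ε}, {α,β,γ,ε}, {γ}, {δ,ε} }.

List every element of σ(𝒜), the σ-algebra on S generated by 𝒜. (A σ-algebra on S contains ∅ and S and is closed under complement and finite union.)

Seed the family with 𝒜 together with ∅ and S: { ∅, {γ}, {δ,ε}, {α,β,ε}, {α,β,γ,ε}, S }.
Iteration 1. New:
  {δ}  = {α,β,γ,ε}ᶜ
  {γ,δ}  = {α,β,ε}ᶜ
  {α,β,γ}  = {δ,ε}ᶜ
  {γ,δ,ε}  = {δ,ε} ∪ {γ}
  {α,β,δ,ε}  = {γ}ᶜ
  — 11 sets.
Iteration 2: +2 →
  {α,β}  = {γ,δ,ε}ᶜ
  {α,β,γ,δ}  = {γ,δ} ∪ {α,β,γ}
  — 13 sets.
Iteration 3 adds 2:
  {ε}  = {α,β,γ,δ}ᶜ
  {α,β,δ}  = {α,β} ∪ {δ}
  — 15 sets.
Iteration 4: 1 new —
  {γ,ε}  = {α,β,δ}ᶜ
  — 16 sets.
After Iteration 5 the family is unchanged; done.

|σ(𝒜)| = 16.  σ(𝒜) = { ∅, {γ}, {δ}, {ε}, {α,β}, {γ,δ}, {γ,ε}, {δ,ε}, {α,β,γ}, {α,β,δ}, {α,β,ε}, {γ,δ,ε}, {α,β,γ,δ}, {α,β,γ,ε}, {α,β,δ,ε}, S }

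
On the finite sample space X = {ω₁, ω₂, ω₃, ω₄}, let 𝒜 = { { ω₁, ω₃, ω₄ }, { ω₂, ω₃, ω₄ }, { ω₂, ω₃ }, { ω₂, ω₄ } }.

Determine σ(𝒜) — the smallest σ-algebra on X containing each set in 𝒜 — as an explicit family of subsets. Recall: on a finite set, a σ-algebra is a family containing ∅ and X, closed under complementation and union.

σ(𝒜) = { ∅, { ω₁ }, { ω₂ }, { ω₃ }, { ω₄ }, { ω₁, ω₂ }, { ω₁, ω₃ }, { ω₁, ω₄ }, { ω₂, ω₃ }, { ω₂, ω₄ }, { ω₃, ω₄ }, { ω₁, ω₂, ω₃ }, { ω₁, ω₂, ω₄ }, { ω₁, ω₃, ω₄ }, { ω₂, ω₃, ω₄ }, X }

Trace:
Begin from { ∅, { ω₂, ω₃ }, { ω₂, ω₄ }, { ω₁, ω₃, ω₄ }, { ω₂, ω₃, ω₄ }, X } (that is, 𝒜 plus ∅ and X).
Iteration 1 (4 new):
  { ω₁ }  = X∖{ ω₂, ω₃, ω₄ }
  { ω₂ }  = X∖{ ω₁, ω₃, ω₄ }
  { ω₁, ω₃ }  = X∖{ ω₂, ω₄ }
  { ω₁, ω₄ }  = X∖{ ω₂, ω₃ }
  [10 total]
Iteration 2: 3 new —
  { ω₁, ω₂ }  = { ω₂ } ∪ { ω₁ }
  { ω₁, ω₂, ω₃ }  = { ω₂ } ∪ { ω₁, ω₃ }
  { ω₁, ω₂, ω₄ }  = { ω₂ } ∪ { ω₁, ω₄ }
  [13 total]
Iteration 3 adds 3:
  { ω₃ }  = X∖{ ω₁, ω₂, ω₄ }
  { ω₄ }  = X∖{ ω₁, ω₂, ω₃ }
  { ω₃, ω₄ }  = X∖{ ω₁, ω₂ }
  [16 total]
Iteration 4: already closed under ᶜ and ∪.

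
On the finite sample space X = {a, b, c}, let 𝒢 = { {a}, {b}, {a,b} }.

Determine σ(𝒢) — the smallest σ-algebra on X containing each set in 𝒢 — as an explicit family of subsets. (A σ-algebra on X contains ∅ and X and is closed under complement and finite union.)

Initial family (5 sets): { {}, {a}, {b}, {a,b}, X }.
Pass 1 (3 new):
  {c}  = {a,b}ᶜ
  {a,c}  = {b}ᶜ
  {b,c}  = {a}ᶜ
Pass 2: no new sets; the family is a σ-algebra.

σ(𝒢) = { {}, {a}, {b}, {c}, {a,b}, {a,c}, {b,c}, X }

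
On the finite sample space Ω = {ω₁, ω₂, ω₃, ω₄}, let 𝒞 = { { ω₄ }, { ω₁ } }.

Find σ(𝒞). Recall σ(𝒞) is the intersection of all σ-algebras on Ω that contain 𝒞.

Answer: σ(𝒞) = { {}, { ω₁ }, { ω₄ }, { ω₁, ω₄ }, { ω₂, ω₃ }, { ω₁, ω₂, ω₃ }, { ω₂, ω₃, ω₄ }, Ω }

Working:
Take S₀ = 𝒞 ∪ {∅, Ω} = { {}, { ω₁ }, { ω₄ }, Ω }.
Pass 1. New:
  { ω₁, ω₄ }  = { ω₄ } ∪ { ω₁ }
  { ω₁, ω₂, ω₃ }  = complement { ω₄ }
  { ω₂, ω₃, ω₄ }  = complement { ω₁ }
  — 7 sets.
Pass 2: +1 →
  { ω₂, ω₃ }  = complement { ω₁, ω₄ }
  — 8 sets.
Pass 3: closed — nothing new.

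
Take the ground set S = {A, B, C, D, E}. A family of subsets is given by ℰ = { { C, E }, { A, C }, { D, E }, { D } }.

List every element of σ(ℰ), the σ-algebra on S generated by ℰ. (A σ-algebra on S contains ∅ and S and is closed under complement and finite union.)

Seed the family with ℰ together with ∅ and S: { {}, { D }, { A, C }, { C, E }, { D, E }, S }.
Step 1 (8 new):
  { A, B, C }  = complement { D, E }
  { A, B, D }  = complement { C, E }
  { A, C, D }  = { A, C } ∪ { D }
  { A, C, E }  = { A, C } ∪ { C, E }
  { B, D, E }  = complement { A, C }
  { C, D, E }  = { D, E } ∪ { C, E }
  { A, B, C, E }  = complement { D }
  { A, C, D, E }  = { D, E } ∪ { A, C }
Step 2: +7 →
  { B }  = complement { A, C, D, E }
  { A, B }  = complement { C, D, E }
  { B, D }  = complement { A, C, E }
  { B, E }  = complement { A, C, D }
  { A, B, C, D }  = { A, B, C } ∪ { A, B, D }
  { A, B, D, E }  = { A, B, D } ∪ { D, E }
  { B, C, D, E }  = { C, D, E } ∪ { B, D, E }
Step 3: +5 →
  { A }  = complement { B, C, D, E }
  { C }  = complement { A, B, D, E }
  { E }  = complement { A, B, C, D }
  { A, B, E }  = { B, E } ∪ { A, B }
  { B, C, E }  = { B, E } ∪ { C, E }
Step 4: +6 →
  { A, D }  = complement { B, C, E }
  { A, E }  = { E } ∪ { A }
  { B, C }  = { B } ∪ { C }
  { C, D }  = complement { A, B, E }
  { A, D, E }  = { D, E } ∪ { A }
  { B, C, D }  = { C } ∪ { B, D }
Step 5: stable.

|σ(ℰ)| = 32.  σ(ℰ) = { {}, { A }, { B }, { C }, { D }, { E }, { A, B }, { A, C }, { A, D }, { A, E }, { B, C }, { B, D }, { B, E }, { C, D }, { C, E }, { D, E }, { A, B, C }, { A, B, D }, { A, B, E }, { A, C, D }, { A, C, E }, { A, D, E }, { B, C, D }, { B, C, E }, { B, D, E }, { C, D, E }, { A, B, C, D }, { A, B, C, E }, { A, B, D, E }, { A, C, D, E }, { B, C, D, E }, S }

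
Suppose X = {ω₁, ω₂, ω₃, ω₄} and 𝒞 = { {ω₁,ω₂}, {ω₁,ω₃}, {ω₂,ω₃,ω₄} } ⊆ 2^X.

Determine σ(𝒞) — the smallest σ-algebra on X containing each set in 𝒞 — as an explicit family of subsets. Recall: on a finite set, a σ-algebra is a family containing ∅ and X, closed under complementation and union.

Start: 𝒞 ∪ {∅, X} = { {}, {ω₁,ω₂}, {ω₁,ω₃}, {ω₂,ω₃,ω₄}, X }.
Pass 1. New:
  {ω₁}  = ᶜ of {ω₂,ω₃,ω₄}
  {ω₂,ω₄}  = ᶜ of {ω₁,ω₃}
  {ω₃,ω₄}  = ᶜ of {ω₁,ω₂}
  {ω₁,ω₂,ω₃}  = {ω₁,ω₂} ∪ {ω₁,ω₃}
Pass 2: 3 new —
  {ω₄}  = ᶜ of {ω₁,ω₂,ω₃}
  {ω₁,ω₂,ω₄}  = {ω₁,ω₂} ∪ {ω₂,ω₄}
  {ω₁,ω₃,ω₄}  = {ω₃,ω₄} ∪ {ω₁,ω₃}
Pass 3: 3 new —
  {ω₂}  = ᶜ of {ω₁,ω₃,ω₄}
  {ω₃}  = ᶜ of {ω₁,ω₂,ω₄}
  {ω₁,ω₄}  = {ω₄} ∪ {ω₁}
Pass 4. New:
  {ω₂,ω₃}  = ᶜ of {ω₁,ω₄}
Pass 5: stable.

|σ(𝒞)| = 16.  σ(𝒞) = { {}, {ω₁}, {ω₂}, {ω₃}, {ω₄}, {ω₁,ω₂}, {ω₁,ω₃}, {ω₁,ω₄}, {ω₂,ω₃}, {ω₂,ω₄}, {ω₃,ω₄}, {ω₁,ω₂,ω₃}, {ω₁,ω₂,ω₄}, {ω₁,ω₃,ω₄}, {ω₂,ω₃,ω₄}, X }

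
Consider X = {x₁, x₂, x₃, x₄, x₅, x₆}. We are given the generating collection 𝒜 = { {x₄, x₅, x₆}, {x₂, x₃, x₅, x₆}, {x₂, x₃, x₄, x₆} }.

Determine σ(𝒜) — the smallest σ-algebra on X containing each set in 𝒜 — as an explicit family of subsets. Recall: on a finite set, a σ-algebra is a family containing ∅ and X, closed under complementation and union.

Initial family (5 sets): { {}, {x₄, x₅, x₆}, {x₂, x₃, x₄, x₆}, {x₂, x₃, x₅, x₆}, X }.
Step 1 (4 new):
  {x₁, x₄}  = ᶜ of {x₂, x₃, x₅, x₆}
  {x₁, x₅}  = ᶜ of {x₂, x₃, x₄, x₆}
  {x₁, x₂, x₃}  = ᶜ of {x₄, x₅, x₆}
  {x₂, x₃, x₄, x₅, x₆}  = {x₂, x₃, x₄, x₆} ∪ {x₄, x₅, x₆}
  — 9 sets.
Step 2: 7 new —
  {x₁}  = ᶜ of {x₂, x₃, x₄, x₅, x₆}
  {x₁, x₄, x₅}  = {x₁, x₄} ∪ {x₁, x₅}
  {x₁, x₂, x₃, x₄}  = {x₁, x₂, x₃} ∪ {x₁, x₄}
  {x₁, x₂, x₃, x₅}  = {x₁, x₂, x₃} ∪ {x₁, x₅}
  {x₁, x₄, x₅, x₆}  = {x₁, x₄} ∪ {x₄, x₅, x₆}
  {x₁, x₂, x₃, x₄, x₆}  = {x₁, x₂, x₃} ∪ {x₂, x₃, x₄, x₆}
  {x₁, x₂, x₃, x₅, x₆}  = {x₁, x₂, x₃} ∪ {x₂, x₃, x₅, x₆}
  — 16 sets.
Step 3: 7 new —
  {x₄}  = ᶜ of {x₁, x₂, x₃, x₅, x₆}
  {x₅}  = ᶜ of {x₁, x₂, x₃, x₄, x₆}
  {x₂, x₃}  = ᶜ of {x₁, x₄, x₅, x₆}
  {x₄, x₆}  = ᶜ of {x₁, x₂, x₃, x₅}
  {x₅, x₆}  = ᶜ of {x₁, x₂, x₃, x₄}
  {x₂, x₃, x₆}  = ᶜ of {x₁, x₄, x₅}
  {x₁, x₂, x₃, x₄, x₅}  = {x₁, x₄, x₅} ∪ {x₁, x₂, x₃}
  — 23 sets.
Step 4 (7 new):
  {x₆}  = ᶜ of {x₁, x₂, x₃, x₄, x₅}
  {x₄, x₅}  = {x₅} ∪ {x₄}
  {x₁, x₄, x₆}  = {x₁} ∪ {x₄, x₆}
  {x₁, x₅, x₆}  = {x₅, x₆} ∪ {x₁}
  {x₂, x₃, x₄}  = {x₂, x₃} ∪ {x₄}
  {x₂, x₃, x₅}  = {x₅} ∪ {x₂, x₃}
  {x₁, x₂, x₃, x₆}  = {x₁, x₂, x₃} ∪ {x₂, x₃, x₆}
  — 30 sets.
Step 5: +2 →
  {x₁, x₆}  = {x₁} ∪ {x₆}
  {x₂, x₃, x₄, x₅}  = {x₂, x₃, x₄} ∪ {x₅}
  — 32 sets.
Step 6: closed — nothing new.

σ(𝒜) = { {}, {x₁}, {x₄}, {x₅}, {x₆}, {x₁, x₄}, {x₁, x₅}, {x₁, x₆}, {x₂, x₃}, {x₄, x₅}, {x₄, x₆}, {x₅, x₆}, {x₁, x₂, x₃}, {x₁, x₄, x₅}, {x₁, x₄, x₆}, {x₁, x₅, x₆}, {x₂, x₃, x₄}, {x₂, x₃, x₅}, {x₂, x₃, x₆}, {x₄, x₅, x₆}, {x₁, x₂, x₃, x₄}, {x₁, x₂, x₃, x₅}, {x₁, x₂, x₃, x₆}, {x₁, x₄, x₅, x₆}, {x₂, x₃, x₄, x₅}, {x₂, x₃, x₄, x₆}, {x₂, x₃, x₅, x₆}, {x₁, x₂, x₃, x₄, x₅}, {x₁, x₂, x₃, x₄, x₆}, {x₁, x₂, x₃, x₅, x₆}, {x₂, x₃, x₄, x₅, x₆}, X }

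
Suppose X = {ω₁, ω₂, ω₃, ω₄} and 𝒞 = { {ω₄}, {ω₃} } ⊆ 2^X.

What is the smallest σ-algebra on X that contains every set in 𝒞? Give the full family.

Initial family (4 sets): { ∅, {ω₃}, {ω₄}, X }.
Iteration 1 adds 3:
  {ω₃, ω₄}  = {ω₃} ∪ {ω₄}
  {ω₁, ω₂, ω₃}  = complement {ω₄}
  {ω₁, ω₂, ω₄}  = complement {ω₃}
  [7 total]
Iteration 2. New:
  {ω₁, ω₂}  = complement {ω₃, ω₄}
  [8 total]
Iteration 3: closed — nothing new.

Hence σ(𝒞) has 8 members: { ∅, {ω₃}, {ω₄}, {ω₁, ω₂}, {ω₃, ω₄}, {ω₁, ω₂, ω₃}, {ω₁, ω₂, ω₄}, X }.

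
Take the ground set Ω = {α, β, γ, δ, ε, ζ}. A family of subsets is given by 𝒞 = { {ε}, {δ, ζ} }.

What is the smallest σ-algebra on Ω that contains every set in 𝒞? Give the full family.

σ(𝒞) = { ∅, {ε}, {δ, ζ}, {α, β, γ}, {δ, ε, ζ}, {α, β, γ, ε}, {α, β, γ, δ, ζ}, Ω }

Working:
Take S₀ = 𝒞 ∪ {∅, Ω} = { ∅, {ε}, {δ, ζ}, Ω }.
Pass 1 (3 new):
  {δ, ε, ζ}  = {ε} ∪ {δ, ζ}
  {α, β, γ, ε}  = {δ, ζ}ᶜ
  {α, β, γ, δ, ζ}  = {ε}ᶜ
  (now 7)
Pass 2 (1 new):
  {α, β, γ}  = {δ, ε, ζ}ᶜ
  (now 8)
Pass 3: no new sets; the family is a σ-algebra.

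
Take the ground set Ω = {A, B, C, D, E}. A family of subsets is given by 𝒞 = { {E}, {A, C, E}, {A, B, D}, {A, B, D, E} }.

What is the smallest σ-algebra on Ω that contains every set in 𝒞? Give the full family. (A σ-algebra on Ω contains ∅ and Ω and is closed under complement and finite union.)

σ(𝒞) = { ∅, {A}, {C}, {E}, {A, C}, {A, E}, {B, D}, {C, E}, {A, B, D}, {A, C, E}, {B, C, D}, {B, D, E}, {A, B, C, D}, {A, B, D, E}, {B, C, D, E}, Ω }

Check:
Seed the family with 𝒞 together with ∅ and Ω: { ∅, {E}, {A, B, D}, {A, C, E}, {A, B, D, E}, Ω }.
Iteration 1: 4 new —
  {C}  = ᶜ of {A, B, D, E}
  {B, D}  = ᶜ of {A, C, E}
  {C, E}  = ᶜ of {A, B, D}
  {A, B, C, D}  = ᶜ of {E}
  — 10 sets.
Iteration 2. New:
  {B, C, D}  = {C} ∪ {B, D}
  {B, D, E}  = {E} ∪ {B, D}
  {B, C, D, E}  = {C, E} ∪ {B, D}
  — 13 sets.
Iteration 3: 3 new —
  {A}  = ᶜ of {B, C, D, E}
  {A, C}  = ᶜ of {B, D, E}
  {A, E}  = ᶜ of {B, C, D}
  — 16 sets.
Iteration 4: stable.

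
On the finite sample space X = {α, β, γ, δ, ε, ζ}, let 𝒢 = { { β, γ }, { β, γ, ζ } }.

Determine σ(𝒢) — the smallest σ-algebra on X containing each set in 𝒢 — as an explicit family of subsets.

σ(𝒢) (8 sets): { ∅, { ζ }, { β, γ }, { α, δ, ε }, { β, γ, ζ }, { α, δ, ε, ζ }, { α, β, γ, δ, ε }, X }

Check:
Take S₀ = 𝒢 ∪ {∅, X} = { ∅, { β, γ }, { β, γ, ζ }, X }.
Round 1: 2 new —
  { α, δ, ε }  = complement { β, γ, ζ }
  { α, δ, ε, ζ }  = complement { β, γ }
  [6 total]
Round 2 adds 1:
  { α, β, γ, δ, ε }  = { α, δ, ε } ∪ { β, γ }
  [7 total]
Round 3. New:
  { ζ }  = complement { α, β, γ, δ, ε }
  [8 total]
Round 4: closed — nothing new.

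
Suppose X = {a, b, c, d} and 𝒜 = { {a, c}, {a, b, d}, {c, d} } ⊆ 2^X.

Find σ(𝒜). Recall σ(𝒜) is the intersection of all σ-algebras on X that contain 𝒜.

Start: 𝒜 ∪ {∅, X} = { {}, {a, c}, {c, d}, {a, b, d}, X }.
Step 1. New:
  {c}  = ᶜ of {a, b, d}
  {a, b}  = ᶜ of {c, d}
  {b, d}  = ᶜ of {a, c}
  {a, c, d}  = {c, d} ∪ {a, c}
  — 9 sets.
Step 2. New:
  {b}  = ᶜ of {a, c, d}
  {a, b, c}  = {a, b} ∪ {c}
  {b, c, d}  = {c, d} ∪ {b, d}
  — 12 sets.
Step 3. New:
  {a}  = ᶜ of {b, c, d}
  {d}  = ᶜ of {a, b, c}
  {b, c}  = {c} ∪ {b}
  — 15 sets.
Step 4. New:
  {a, d}  = ᶜ of {b, c}
  — 16 sets.
Step 5: closed — nothing new.

Hence σ(𝒜) has 16 members: { {}, {a}, {b}, {c}, {d}, {a, b}, {a, c}, {a, d}, {b, c}, {b, d}, {c, d}, {a, b, c}, {a, b, d}, {a, c, d}, {b, c, d}, X }.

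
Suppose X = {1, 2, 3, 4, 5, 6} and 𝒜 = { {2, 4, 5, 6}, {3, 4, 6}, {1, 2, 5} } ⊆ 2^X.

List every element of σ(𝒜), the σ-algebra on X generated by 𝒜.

Begin from { {}, {1, 2, 5}, {3, 4, 6}, {2, 4, 5, 6}, X } (that is, 𝒜 plus ∅ and X).
Pass 1 (3 new):
  {1, 3}  = complement {2, 4, 5, 6}
  {1, 2, 4, 5, 6}  = {1, 2, 5} ∪ {2, 4, 5, 6}
  {2, 3, 4, 5, 6}  = {2, 4, 5, 6} ∪ {3, 4, 6}
  — 8 sets.
Pass 2: +4 →
  {1}  = complement {2, 3, 4, 5, 6}
  {3}  = complement {1, 2, 4, 5, 6}
  {1, 2, 3, 5}  = {1, 2, 5} ∪ {1, 3}
  {1, 3, 4, 6}  = {3, 4, 6} ∪ {1, 3}
  — 12 sets.
Pass 3. New:
  {2, 5}  = complement {1, 3, 4, 6}
  {4, 6}  = complement {1, 2, 3, 5}
  — 14 sets.
Pass 4 adds 2:
  {1, 4, 6}  = {4, 6} ∪ {1}
  {2, 3, 5}  = {3} ∪ {2, 5}
  — 16 sets.
Pass 5 adds nothing — fixpoint reached.

|σ(𝒜)| = 16.  σ(𝒜) = { {}, {1}, {3}, {1, 3}, {2, 5}, {4, 6}, {1, 2, 5}, {1, 4, 6}, {2, 3, 5}, {3, 4, 6}, {1, 2, 3, 5}, {1, 3, 4, 6}, {2, 4, 5, 6}, {1, 2, 4, 5, 6}, {2, 3, 4, 5, 6}, X }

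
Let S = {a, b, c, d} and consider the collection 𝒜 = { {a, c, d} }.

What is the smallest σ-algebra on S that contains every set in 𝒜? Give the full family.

Begin from { {}, {a, c, d}, S } (that is, 𝒜 plus ∅ and S).
Round 1. New:
  {b}  = complement {a, c, d}
  (now 4)
Round 2: no new sets; the family is a σ-algebra.

|σ(𝒜)| = 4.  σ(𝒜) = { {}, {b}, {a, c, d}, S }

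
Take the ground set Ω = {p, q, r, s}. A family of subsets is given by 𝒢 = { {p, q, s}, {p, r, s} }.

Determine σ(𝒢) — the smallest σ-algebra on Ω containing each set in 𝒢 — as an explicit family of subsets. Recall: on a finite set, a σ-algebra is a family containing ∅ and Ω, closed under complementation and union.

|σ(𝒢)| = 8.  σ(𝒢) = { ∅, {q}, {r}, {p, s}, {q, r}, {p, q, s}, {p, r, s}, Ω }

Trace:
Begin from { ∅, {p, q, s}, {p, r, s}, Ω } (that is, 𝒢 plus ∅ and Ω).
Iteration 1. New:
  {q}  = {p, r, s}ᶜ
  {r}  = {p, q, s}ᶜ
  — 6 sets.
Iteration 2: 1 new —
  {q, r}  = {r} ∪ {q}
  — 7 sets.
Iteration 3. New:
  {p, s}  = {q, r}ᶜ
  — 8 sets.
After Iteration 4 the family is unchanged; done.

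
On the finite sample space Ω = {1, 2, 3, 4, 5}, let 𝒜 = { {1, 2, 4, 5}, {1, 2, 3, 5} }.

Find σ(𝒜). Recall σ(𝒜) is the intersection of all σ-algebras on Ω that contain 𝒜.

σ(𝒜) = { ∅, {3}, {4}, {3, 4}, {1, 2, 5}, {1, 2, 3, 5}, {1, 2, 4, 5}, Ω }

Derivation:
Initial family (4 sets): { ∅, {1, 2, 3, 5}, {1, 2, 4, 5}, Ω }.
Pass 1: 2 new —
  {3}  = Ω∖{1, 2, 4, 5}
  {4}  = Ω∖{1, 2, 3, 5}
  — 6 sets.
Pass 2: +1 →
  {3, 4}  = {3} ∪ {4}
  — 7 sets.
Pass 3: +1 →
  {1, 2, 5}  = Ω∖{3, 4}
  — 8 sets.
Pass 4: closed — nothing new.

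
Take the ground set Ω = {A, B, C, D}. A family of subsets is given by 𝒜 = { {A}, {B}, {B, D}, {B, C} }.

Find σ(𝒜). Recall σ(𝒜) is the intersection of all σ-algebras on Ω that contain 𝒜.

Answer: σ(𝒜) = { {}, {A}, {B}, {C}, {D}, {A, B}, {A, C}, {A, D}, {B, C}, {B, D}, {C, D}, {A, B, C}, {A, B, D}, {A, C, D}, {B, C, D}, Ω }

Working:
Begin from { {}, {A}, {B}, {B, C}, {B, D}, Ω } (that is, 𝒜 plus ∅ and Ω).
Step 1 adds 7:
  {A, B}  = {B} ∪ {A}
  {A, C}  = Ω∖{B, D}
  {A, D}  = Ω∖{B, C}
  {A, B, C}  = {B, C} ∪ {A}
  {A, B, D}  = {B, D} ∪ {A}
  {A, C, D}  = Ω∖{B}
  {B, C, D}  = Ω∖{A}
  |family| = 13
Step 2 (3 new):
  {C}  = Ω∖{A, B, D}
  {D}  = Ω∖{A, B, C}
  {C, D}  = Ω∖{A, B}
  |family| = 16
Step 3 adds nothing — fixpoint reached.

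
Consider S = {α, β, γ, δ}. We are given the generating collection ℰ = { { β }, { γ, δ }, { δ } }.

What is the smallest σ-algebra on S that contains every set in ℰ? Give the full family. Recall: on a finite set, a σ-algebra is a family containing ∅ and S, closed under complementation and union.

Start: ℰ ∪ {∅, S} = { {  }, { β }, { δ }, { γ, δ }, S }.
Iteration 1 adds 5:
  { α, β }  = ᶜ of { γ, δ }
  { β, δ }  = { δ } ∪ { β }
  { α, β, γ }  = ᶜ of { δ }
  { α, γ, δ }  = ᶜ of { β }
  { β, γ, δ }  = { γ, δ } ∪ { β }
  |family| = 10
Iteration 2. New:
  { α }  = ᶜ of { β, γ, δ }
  { α, γ }  = ᶜ of { β, δ }
  { α, β, δ }  = { α, β } ∪ { δ }
  |family| = 13
Iteration 3: +2 →
  { γ }  = ᶜ of { α, β, δ }
  { α, δ }  = { δ } ∪ { α }
  |family| = 15
Iteration 4: +1 →
  { β, γ }  = ᶜ of { α, δ }
  |family| = 16
Iteration 5: already closed under ᶜ and ∪.

Hence σ(ℰ) has 16 members: { {  }, { α }, { β }, { γ }, { δ }, { α, β }, { α, γ }, { α, δ }, { β, γ }, { β, δ }, { γ, δ }, { α, β, γ }, { α, β, δ }, { α, γ, δ }, { β, γ, δ }, S }.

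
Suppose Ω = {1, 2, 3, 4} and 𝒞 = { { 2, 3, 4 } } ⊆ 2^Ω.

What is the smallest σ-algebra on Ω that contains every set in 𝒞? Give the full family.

Initial family (3 sets): { ∅, { 2, 3, 4 }, Ω }.
Iteration 1: +1 →
  { 1 }  = complement { 2, 3, 4 }
  [4 total]
Iteration 2 adds nothing — fixpoint reached.

σ(𝒞) = { ∅, { 1 }, { 2, 3, 4 }, Ω }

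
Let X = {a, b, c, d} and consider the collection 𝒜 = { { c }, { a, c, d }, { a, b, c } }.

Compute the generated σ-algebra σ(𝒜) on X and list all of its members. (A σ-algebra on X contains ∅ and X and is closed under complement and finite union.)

Seed the family with 𝒜 together with ∅ and X: { ∅, { c }, { a, b, c }, { a, c, d }, X }.
Round 1: 3 new —
  { b }  = { a, c, d }ᶜ
  { d }  = { a, b, c }ᶜ
  { a, b, d }  = { c }ᶜ
  [8 total]
Round 2: 3 new —
  { b, c }  = { c } ∪ { b }
  { b, d }  = { d } ∪ { b }
  { c, d }  = { d } ∪ { c }
  [11 total]
Round 3: 4 new —
  { a, b }  = { c, d }ᶜ
  { a, c }  = { b, d }ᶜ
  { a, d }  = { b, c }ᶜ
  { b, c, d }  = { c } ∪ { b, d }
  [15 total]
Round 4. New:
  { a }  = { b, c, d }ᶜ
  [16 total]
Round 5: closed — nothing new.

|σ(𝒜)| = 16.  σ(𝒜) = { ∅, { a }, { b }, { c }, { d }, { a, b }, { a, c }, { a, d }, { b, c }, { b, d }, { c, d }, { a, b, c }, { a, b, d }, { a, c, d }, { b, c, d }, X }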